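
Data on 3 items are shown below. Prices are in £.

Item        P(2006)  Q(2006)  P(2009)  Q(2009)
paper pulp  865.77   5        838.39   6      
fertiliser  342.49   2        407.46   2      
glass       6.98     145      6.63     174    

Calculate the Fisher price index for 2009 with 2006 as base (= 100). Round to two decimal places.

Laspeyres component (base-period weights):
ΣP(2009)Q(2006) = 838.39×5 + 407.46×2 + 6.63×145 = 4191.95 + 814.92 + 961.35 = 5968.22
ΣP(2006)Q(2006) = 865.77×5 + 342.49×2 + 6.98×145 = 4328.85 + 684.98 + 1012.1 = 6025.93
L = 5968.22 / 6025.93 × 100 = 99.0423
Paasche component (current-period weights):
ΣP(2009)Q(2009) = 838.39×6 + 407.46×2 + 6.63×174 = 5030.34 + 814.92 + 1153.62 = 6998.88
ΣP(2006)Q(2009) = 865.77×6 + 342.49×2 + 6.98×174 = 5194.62 + 684.98 + 1214.52 = 7094.12
P = 6998.88 / 7094.12 × 100 = 98.6575
Fisher = √(L × P) = √(99.0423 × 98.6575) = 98.8497

98.85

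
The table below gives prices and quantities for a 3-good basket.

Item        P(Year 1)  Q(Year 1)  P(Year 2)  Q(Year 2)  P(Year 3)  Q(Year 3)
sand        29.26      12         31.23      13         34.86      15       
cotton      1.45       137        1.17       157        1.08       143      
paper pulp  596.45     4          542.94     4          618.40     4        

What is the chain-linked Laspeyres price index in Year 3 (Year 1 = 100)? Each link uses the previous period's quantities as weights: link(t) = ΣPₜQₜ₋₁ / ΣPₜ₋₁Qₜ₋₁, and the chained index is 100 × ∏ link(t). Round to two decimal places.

Link Year 1→Year 2:
ΣP(Year 2)Q(Year 1) = 31.23×12 + 1.17×137 + 542.94×4 = 374.76 + 160.29 + 2171.76 = 2706.81
ΣP(Year 1)Q(Year 1) = 29.26×12 + 1.45×137 + 596.45×4 = 351.12 + 198.65 + 2385.8 = 2935.57
link = 2706.81/2935.57 = 0.922073
Link Year 2→Year 3:
ΣP(Year 3)Q(Year 2) = 34.86×13 + 1.08×157 + 618.40×4 = 453.18 + 169.56 + 2473.6 = 3096.34
ΣP(Year 2)Q(Year 2) = 31.23×13 + 1.17×157 + 542.94×4 = 405.99 + 183.69 + 2171.76 = 2761.44
link = 3096.34/2761.44 = 1.121277
Chained index = 100 × 0.922073 × 1.121277 = 103.3900

103.39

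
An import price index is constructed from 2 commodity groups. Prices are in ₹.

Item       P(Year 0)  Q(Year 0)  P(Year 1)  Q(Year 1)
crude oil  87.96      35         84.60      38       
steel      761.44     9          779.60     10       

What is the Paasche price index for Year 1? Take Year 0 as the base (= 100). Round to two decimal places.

Paasche price index uses current-period quantities as weights.
ΣP(Year 1)·Q(Year 1) = 84.60×38 + 779.60×10 = 3214.8 + 7796 = 11010.8
ΣP(Year 0)·Q(Year 1) = 87.96×38 + 761.44×10 = 3342.48 + 7614.4 = 10956.88
Index = 11010.8 / 10956.88 × 100 = 100.4921

100.49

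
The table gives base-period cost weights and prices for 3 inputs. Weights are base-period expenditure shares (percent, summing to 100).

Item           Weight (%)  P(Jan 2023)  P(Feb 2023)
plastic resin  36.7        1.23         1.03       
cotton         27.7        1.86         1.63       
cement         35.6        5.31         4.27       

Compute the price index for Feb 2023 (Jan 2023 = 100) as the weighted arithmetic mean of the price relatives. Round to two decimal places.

plastic resin: 36.7 × (1.03/1.23) = 36.7 × 0.837398 = 30.7325
cotton: 27.7 × (1.63/1.86) = 27.7 × 0.876344 = 24.2747
cement: 35.6 × (4.27/5.31) = 35.6 × 0.804143 = 28.6275
Index = Σ wᵢ·(p₁ᵢ/p₀ᵢ) = 30.7325 + 24.2747 + 28.6275 = 83.6347

83.63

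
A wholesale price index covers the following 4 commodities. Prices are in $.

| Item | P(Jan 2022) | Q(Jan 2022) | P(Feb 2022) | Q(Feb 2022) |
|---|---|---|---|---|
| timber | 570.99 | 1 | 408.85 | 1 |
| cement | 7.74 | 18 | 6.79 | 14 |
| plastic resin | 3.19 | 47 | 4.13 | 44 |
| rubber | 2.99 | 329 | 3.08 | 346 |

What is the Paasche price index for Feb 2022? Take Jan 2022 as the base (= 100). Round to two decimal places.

94.45

Paasche price index uses current-period quantities as weights.
ΣP(Feb 2022)·Q(Feb 2022) = 408.85×1 + 6.79×14 + 4.13×44 + 3.08×346 = 408.85 + 95.06 + 181.72 + 1065.68 = 1751.31
ΣP(Jan 2022)·Q(Feb 2022) = 570.99×1 + 7.74×14 + 3.19×44 + 2.99×346 = 570.99 + 108.36 + 140.36 + 1034.54 = 1854.25
Index = 1751.31 / 1854.25 × 100 = 94.4484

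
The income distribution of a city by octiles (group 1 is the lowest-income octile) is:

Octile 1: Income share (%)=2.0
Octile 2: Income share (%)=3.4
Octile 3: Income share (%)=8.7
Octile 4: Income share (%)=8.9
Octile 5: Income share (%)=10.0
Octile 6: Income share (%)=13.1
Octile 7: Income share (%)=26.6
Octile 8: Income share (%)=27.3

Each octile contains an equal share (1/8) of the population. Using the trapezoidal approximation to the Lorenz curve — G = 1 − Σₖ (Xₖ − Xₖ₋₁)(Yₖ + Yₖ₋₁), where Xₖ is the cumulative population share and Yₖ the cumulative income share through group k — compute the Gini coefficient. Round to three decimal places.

Cumulative income shares Yₖ: 0.0200, 0.0540, 0.1410, 0.2300, 0.3300, 0.4610, 0.7270, 1.0000
Σ (Xₖ−Xₖ₋₁)(Yₖ+Yₖ₋₁) = (1/8)(0.0200+0.0000) + (1/8)(0.0540+0.0200) + (1/8)(0.1410+0.0540) + (1/8)(0.2300+0.1410) + (1/8)(0.3300+0.2300) + (1/8)(0.4610+0.3300) + (1/8)(0.7270+0.4610) + (1/8)(1.0000+0.7270)
  = 0.0025 + 0.0093 + 0.0244 + 0.0464 + 0.0700 + 0.0989 + 0.1485 + 0.2159 = 0.6158
G = 1 − 0.6158 = 0.3842

0.384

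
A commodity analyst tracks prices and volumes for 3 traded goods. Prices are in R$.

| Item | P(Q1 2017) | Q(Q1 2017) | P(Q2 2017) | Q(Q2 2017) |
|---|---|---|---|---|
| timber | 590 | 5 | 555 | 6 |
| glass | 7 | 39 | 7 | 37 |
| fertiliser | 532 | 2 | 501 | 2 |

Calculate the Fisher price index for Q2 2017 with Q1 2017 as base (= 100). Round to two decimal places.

94.44

Laspeyres component (base-period weights):
ΣP(Q2 2017)Q(Q1 2017) = 555×5 + 7×39 + 501×2 = 2775 + 273 + 1002 = 4050
ΣP(Q1 2017)Q(Q1 2017) = 590×5 + 7×39 + 532×2 = 2950 + 273 + 1064 = 4287
L = 4050 / 4287 × 100 = 94.4717
Paasche component (current-period weights):
ΣP(Q2 2017)Q(Q2 2017) = 555×6 + 7×37 + 501×2 = 3330 + 259 + 1002 = 4591
ΣP(Q1 2017)Q(Q2 2017) = 590×6 + 7×37 + 532×2 = 3540 + 259 + 1064 = 4863
P = 4591 / 4863 × 100 = 94.4067
Fisher = √(L × P) = √(94.4717 × 94.4067) = 94.4392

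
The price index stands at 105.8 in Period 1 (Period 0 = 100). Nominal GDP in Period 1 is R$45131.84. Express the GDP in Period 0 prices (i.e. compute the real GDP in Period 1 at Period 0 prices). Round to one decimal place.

42657.7

Real = Nominal ÷ (Index/100) = 45131.84 ÷ (105.8/100)
     = 45131.84 ÷ 1.058 = 42657.6938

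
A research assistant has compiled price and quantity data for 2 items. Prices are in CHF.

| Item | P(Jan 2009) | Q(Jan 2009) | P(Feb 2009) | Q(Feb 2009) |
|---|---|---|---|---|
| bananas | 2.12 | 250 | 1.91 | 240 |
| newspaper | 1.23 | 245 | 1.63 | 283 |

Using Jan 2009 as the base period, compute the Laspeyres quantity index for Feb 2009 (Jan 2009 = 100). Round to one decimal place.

103.1

Laspeyres quantity index uses base-period prices as weights.
ΣP(Jan 2009)·Q(Feb 2009) = 2.12×240 + 1.23×283 = 508.8 + 348.09 = 856.89
ΣP(Jan 2009)·Q(Jan 2009) = 2.12×250 + 1.23×245 = 530 + 301.35 = 831.35
Index = 856.89 / 831.35 × 100 = 103.0721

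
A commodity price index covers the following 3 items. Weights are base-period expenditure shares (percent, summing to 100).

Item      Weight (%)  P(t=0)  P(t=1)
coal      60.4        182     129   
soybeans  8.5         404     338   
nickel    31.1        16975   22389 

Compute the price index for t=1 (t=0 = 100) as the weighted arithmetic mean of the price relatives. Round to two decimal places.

coal: 60.4 × (129/182) = 60.4 × 0.708791 = 42.8110
soybeans: 8.5 × (338/404) = 8.5 × 0.836634 = 7.1114
nickel: 31.1 × (22389/16975) = 31.1 × 1.318940 = 41.0190
Index = Σ wᵢ·(p₁ᵢ/p₀ᵢ) = 42.8110 + 7.1114 + 41.0190 = 90.9414

90.94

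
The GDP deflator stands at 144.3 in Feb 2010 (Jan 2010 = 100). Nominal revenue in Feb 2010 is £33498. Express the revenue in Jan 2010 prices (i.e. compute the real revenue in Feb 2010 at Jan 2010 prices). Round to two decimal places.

Real = Nominal ÷ (Index/100) = 33498 ÷ (144.3/100)
     = 33498 ÷ 1.443 = 23214.1372

23214.14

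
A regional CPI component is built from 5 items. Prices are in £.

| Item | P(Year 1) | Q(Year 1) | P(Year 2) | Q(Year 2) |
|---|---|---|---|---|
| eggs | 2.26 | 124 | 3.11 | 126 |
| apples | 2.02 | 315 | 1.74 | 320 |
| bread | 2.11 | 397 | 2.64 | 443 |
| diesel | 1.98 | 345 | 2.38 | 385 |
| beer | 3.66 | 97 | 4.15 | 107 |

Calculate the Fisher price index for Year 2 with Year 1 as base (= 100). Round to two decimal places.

114.99

Laspeyres component (base-period weights):
ΣP(Year 2)Q(Year 1) = 3.11×124 + 1.74×315 + 2.64×397 + 2.38×345 + 4.15×97 = 385.64 + 548.1 + 1048.08 + 821.1 + 402.55 = 3205.47
ΣP(Year 1)Q(Year 1) = 2.26×124 + 2.02×315 + 2.11×397 + 1.98×345 + 3.66×97 = 280.24 + 636.3 + 837.67 + 683.1 + 355.02 = 2792.33
L = 3205.47 / 2792.33 × 100 = 114.7955
Paasche component (current-period weights):
ΣP(Year 2)Q(Year 2) = 3.11×126 + 1.74×320 + 2.64×443 + 2.38×385 + 4.15×107 = 391.86 + 556.8 + 1169.52 + 916.3 + 444.05 = 3478.53
ΣP(Year 1)Q(Year 2) = 2.26×126 + 2.02×320 + 2.11×443 + 1.98×385 + 3.66×107 = 284.76 + 646.4 + 934.73 + 762.3 + 391.62 = 3019.81
P = 3478.53 / 3019.81 × 100 = 115.1904
Fisher = √(L × P) = √(114.7955 × 115.1904) = 114.9928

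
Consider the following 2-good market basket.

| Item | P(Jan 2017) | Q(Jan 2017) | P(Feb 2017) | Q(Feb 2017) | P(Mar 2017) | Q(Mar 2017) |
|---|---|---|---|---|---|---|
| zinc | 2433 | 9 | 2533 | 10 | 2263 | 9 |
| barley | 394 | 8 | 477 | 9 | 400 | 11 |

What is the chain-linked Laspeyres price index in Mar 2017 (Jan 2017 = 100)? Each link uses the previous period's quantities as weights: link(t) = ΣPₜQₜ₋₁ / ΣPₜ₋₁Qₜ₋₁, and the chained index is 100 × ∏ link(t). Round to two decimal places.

94.07

Link Jan 2017→Feb 2017:
ΣP(Feb 2017)Q(Jan 2017) = 2533×9 + 477×8 = 22797 + 3816 = 26613
ΣP(Jan 2017)Q(Jan 2017) = 2433×9 + 394×8 = 21897 + 3152 = 25049
link = 26613/25049 = 1.062438
Link Feb 2017→Mar 2017:
ΣP(Mar 2017)Q(Feb 2017) = 2263×10 + 400×9 = 22630 + 3600 = 26230
ΣP(Feb 2017)Q(Feb 2017) = 2533×10 + 477×9 = 25330 + 4293 = 29623
link = 26230/29623 = 0.885461
Chained index = 100 × 1.062438 × 0.885461 = 94.0747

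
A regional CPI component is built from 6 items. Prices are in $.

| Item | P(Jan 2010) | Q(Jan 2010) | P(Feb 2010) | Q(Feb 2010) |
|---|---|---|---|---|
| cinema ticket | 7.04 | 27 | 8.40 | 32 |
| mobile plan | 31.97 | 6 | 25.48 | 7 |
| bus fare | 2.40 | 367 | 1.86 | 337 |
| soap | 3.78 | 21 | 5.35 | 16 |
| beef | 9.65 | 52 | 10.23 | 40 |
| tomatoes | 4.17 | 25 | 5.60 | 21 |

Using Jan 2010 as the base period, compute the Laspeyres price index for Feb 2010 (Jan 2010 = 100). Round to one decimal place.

Laspeyres price index uses base-period quantities as weights.
ΣP(Feb 2010)·Q(Jan 2010) = 8.40×27 + 25.48×6 + 1.86×367 + 5.35×21 + 10.23×52 + 5.60×25 = 226.8 + 152.88 + 682.62 + 112.35 + 531.96 + 140 = 1846.61
ΣP(Jan 2010)·Q(Jan 2010) = 7.04×27 + 31.97×6 + 2.40×367 + 3.78×21 + 9.65×52 + 4.17×25 = 190.08 + 191.82 + 880.8 + 79.38 + 501.8 + 104.25 = 1948.13
Index = 1846.61 / 1948.13 × 100 = 94.7888

94.8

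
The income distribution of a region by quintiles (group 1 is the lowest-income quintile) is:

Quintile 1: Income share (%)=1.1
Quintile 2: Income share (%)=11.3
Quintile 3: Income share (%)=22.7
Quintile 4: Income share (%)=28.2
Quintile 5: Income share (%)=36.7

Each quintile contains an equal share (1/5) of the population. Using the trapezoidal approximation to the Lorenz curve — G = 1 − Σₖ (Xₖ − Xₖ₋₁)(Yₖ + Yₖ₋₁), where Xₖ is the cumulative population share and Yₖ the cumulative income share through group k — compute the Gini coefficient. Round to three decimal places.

Cumulative income shares Yₖ: 0.0110, 0.1240, 0.3510, 0.6330, 1.0000
Σ (Xₖ−Xₖ₋₁)(Yₖ+Yₖ₋₁) = (1/5)(0.0110+0.0000) + (1/5)(0.1240+0.0110) + (1/5)(0.3510+0.1240) + (1/5)(0.6330+0.3510) + (1/5)(1.0000+0.6330)
  = 0.0022 + 0.0270 + 0.0950 + 0.1968 + 0.3266 = 0.6476
G = 1 − 0.6476 = 0.3524

0.352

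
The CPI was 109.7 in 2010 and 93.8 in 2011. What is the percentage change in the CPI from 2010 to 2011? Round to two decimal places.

-14.49%

Change = (93.8 − 109.7) / 109.7 × 100
       = -15.9 / 109.7 × 100 = -14.4941%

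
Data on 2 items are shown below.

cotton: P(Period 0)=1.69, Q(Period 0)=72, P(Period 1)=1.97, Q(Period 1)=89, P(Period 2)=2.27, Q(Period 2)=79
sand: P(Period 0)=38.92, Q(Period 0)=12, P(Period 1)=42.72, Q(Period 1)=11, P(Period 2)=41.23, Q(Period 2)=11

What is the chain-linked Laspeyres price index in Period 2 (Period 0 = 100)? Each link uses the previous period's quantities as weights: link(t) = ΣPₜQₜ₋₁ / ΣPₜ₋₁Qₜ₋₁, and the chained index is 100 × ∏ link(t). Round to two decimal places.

Link Period 0→Period 1:
ΣP(Period 1)Q(Period 0) = 1.97×72 + 42.72×12 = 141.84 + 512.64 = 654.48
ΣP(Period 0)Q(Period 0) = 1.69×72 + 38.92×12 = 121.68 + 467.04 = 588.72
link = 654.48/588.72 = 1.111700
Link Period 1→Period 2:
ΣP(Period 2)Q(Period 1) = 2.27×89 + 41.23×11 = 202.03 + 453.53 = 655.56
ΣP(Period 1)Q(Period 1) = 1.97×89 + 42.72×11 = 175.33 + 469.92 = 645.25
link = 655.56/645.25 = 1.015978
Chained index = 100 × 1.111700 × 1.015978 = 112.9463

112.95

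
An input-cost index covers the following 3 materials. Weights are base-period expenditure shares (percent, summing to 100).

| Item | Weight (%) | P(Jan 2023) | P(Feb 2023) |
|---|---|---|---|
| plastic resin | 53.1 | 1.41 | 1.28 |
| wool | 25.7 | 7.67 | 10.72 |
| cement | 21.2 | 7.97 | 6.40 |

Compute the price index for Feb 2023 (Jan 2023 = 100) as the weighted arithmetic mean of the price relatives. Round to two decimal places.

101.15

plastic resin: 53.1 × (1.28/1.41) = 53.1 × 0.907801 = 48.2043
wool: 25.7 × (10.72/7.67) = 25.7 × 1.397653 = 35.9197
cement: 21.2 × (6.40/7.97) = 21.2 × 0.803011 = 17.0238
Index = Σ wᵢ·(p₁ᵢ/p₀ᵢ) = 48.2043 + 35.9197 + 17.0238 = 101.1478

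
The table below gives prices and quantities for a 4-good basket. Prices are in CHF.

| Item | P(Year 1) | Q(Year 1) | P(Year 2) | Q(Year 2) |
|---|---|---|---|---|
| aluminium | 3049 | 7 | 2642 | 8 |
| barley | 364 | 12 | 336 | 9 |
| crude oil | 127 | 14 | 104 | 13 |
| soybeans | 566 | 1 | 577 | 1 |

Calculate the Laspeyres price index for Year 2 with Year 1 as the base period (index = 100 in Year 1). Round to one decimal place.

Laspeyres price index uses base-period quantities as weights.
ΣP(Year 2)·Q(Year 1) = 2642×7 + 336×12 + 104×14 + 577×1 = 18494 + 4032 + 1456 + 577 = 24559
ΣP(Year 1)·Q(Year 1) = 3049×7 + 364×12 + 127×14 + 566×1 = 21343 + 4368 + 1778 + 566 = 28055
Index = 24559 / 28055 × 100 = 87.5388

87.5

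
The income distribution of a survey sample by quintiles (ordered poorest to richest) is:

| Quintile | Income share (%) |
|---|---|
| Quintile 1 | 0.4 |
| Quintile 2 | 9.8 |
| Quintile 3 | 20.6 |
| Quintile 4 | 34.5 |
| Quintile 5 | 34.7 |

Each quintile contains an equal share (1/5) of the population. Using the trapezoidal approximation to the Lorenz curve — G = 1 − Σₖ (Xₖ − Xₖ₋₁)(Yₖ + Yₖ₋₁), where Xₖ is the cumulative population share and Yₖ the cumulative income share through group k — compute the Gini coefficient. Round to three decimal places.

0.373

Cumulative income shares Yₖ: 0.0040, 0.1020, 0.3080, 0.6530, 1.0000
Σ (Xₖ−Xₖ₋₁)(Yₖ+Yₖ₋₁) = (1/5)(0.0040+0.0000) + (1/5)(0.1020+0.0040) + (1/5)(0.3080+0.1020) + (1/5)(0.6530+0.3080) + (1/5)(1.0000+0.6530)
  = 0.0008 + 0.0212 + 0.0820 + 0.1922 + 0.3306 = 0.6268
G = 1 − 0.6268 = 0.3732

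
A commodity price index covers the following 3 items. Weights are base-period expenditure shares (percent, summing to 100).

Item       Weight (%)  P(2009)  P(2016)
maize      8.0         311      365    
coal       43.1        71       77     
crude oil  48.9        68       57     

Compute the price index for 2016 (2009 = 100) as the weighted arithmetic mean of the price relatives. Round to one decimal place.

97.1

maize: 8.0 × (365/311) = 8.0 × 1.173633 = 9.3891
coal: 43.1 × (77/71) = 43.1 × 1.084507 = 46.7423
crude oil: 48.9 × (57/68) = 48.9 × 0.838235 = 40.9897
Index = Σ wᵢ·(p₁ᵢ/p₀ᵢ) = 9.3891 + 46.7423 + 40.9897 = 97.1210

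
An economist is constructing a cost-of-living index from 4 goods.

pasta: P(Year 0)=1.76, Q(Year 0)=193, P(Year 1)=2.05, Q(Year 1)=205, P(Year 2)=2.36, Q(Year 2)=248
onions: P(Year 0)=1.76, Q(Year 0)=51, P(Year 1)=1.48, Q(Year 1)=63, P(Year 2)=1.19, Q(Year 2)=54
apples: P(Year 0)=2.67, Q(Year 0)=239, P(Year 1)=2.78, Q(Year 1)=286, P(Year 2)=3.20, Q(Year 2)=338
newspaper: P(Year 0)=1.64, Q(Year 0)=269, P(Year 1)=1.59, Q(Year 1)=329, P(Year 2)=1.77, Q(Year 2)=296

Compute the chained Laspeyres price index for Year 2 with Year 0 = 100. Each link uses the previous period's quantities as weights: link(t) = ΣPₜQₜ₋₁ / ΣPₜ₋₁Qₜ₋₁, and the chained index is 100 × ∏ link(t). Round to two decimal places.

Link Year 0→Year 1:
ΣP(Year 1)Q(Year 0) = 2.05×193 + 1.48×51 + 2.78×239 + 1.59×269 = 395.65 + 75.48 + 664.42 + 427.71 = 1563.26
ΣP(Year 0)Q(Year 0) = 1.76×193 + 1.76×51 + 2.67×239 + 1.64×269 = 339.68 + 89.76 + 638.13 + 441.16 = 1508.73
link = 1563.26/1508.73 = 1.036143
Link Year 1→Year 2:
ΣP(Year 2)Q(Year 1) = 2.36×205 + 1.19×63 + 3.20×286 + 1.77×329 = 483.8 + 74.97 + 915.2 + 582.33 = 2056.3
ΣP(Year 1)Q(Year 1) = 2.05×205 + 1.48×63 + 2.78×286 + 1.59×329 = 420.25 + 93.24 + 795.08 + 523.11 = 1831.68
link = 2056.3/1831.68 = 1.122631
Chained index = 100 × 1.036143 × 1.122631 = 116.3206

116.32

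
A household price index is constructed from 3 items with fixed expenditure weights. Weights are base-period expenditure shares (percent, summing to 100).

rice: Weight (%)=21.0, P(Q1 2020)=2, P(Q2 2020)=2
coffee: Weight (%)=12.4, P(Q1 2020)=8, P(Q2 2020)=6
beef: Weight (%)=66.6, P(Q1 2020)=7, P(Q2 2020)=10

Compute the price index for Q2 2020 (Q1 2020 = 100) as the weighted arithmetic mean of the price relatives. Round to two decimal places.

125.44

rice: 21.0 × (2/2) = 21.0 × 1.000000 = 21.0000
coffee: 12.4 × (6/8) = 12.4 × 0.750000 = 9.3000
beef: 66.6 × (10/7) = 66.6 × 1.428571 = 95.1429
Index = Σ wᵢ·(p₁ᵢ/p₀ᵢ) = 21.0000 + 9.3000 + 95.1429 = 125.4429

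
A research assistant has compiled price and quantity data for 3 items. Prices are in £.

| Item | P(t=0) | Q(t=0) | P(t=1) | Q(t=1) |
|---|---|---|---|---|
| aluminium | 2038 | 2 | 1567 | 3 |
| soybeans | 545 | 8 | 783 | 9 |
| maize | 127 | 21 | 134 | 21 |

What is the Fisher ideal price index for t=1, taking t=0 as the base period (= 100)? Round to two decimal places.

Laspeyres component (base-period weights):
ΣP(t=1)Q(t=0) = 1567×2 + 783×8 + 134×21 = 3134 + 6264 + 2814 = 12212
ΣP(t=0)Q(t=0) = 2038×2 + 545×8 + 127×21 = 4076 + 4360 + 2667 = 11103
L = 12212 / 11103 × 100 = 109.9883
Paasche component (current-period weights):
ΣP(t=1)Q(t=1) = 1567×3 + 783×9 + 134×21 = 4701 + 7047 + 2814 = 14562
ΣP(t=0)Q(t=1) = 2038×3 + 545×9 + 127×21 = 6114 + 4905 + 2667 = 13686
P = 14562 / 13686 × 100 = 106.4007
Fisher = √(L × P) = √(109.9883 × 106.4007) = 108.1796

108.18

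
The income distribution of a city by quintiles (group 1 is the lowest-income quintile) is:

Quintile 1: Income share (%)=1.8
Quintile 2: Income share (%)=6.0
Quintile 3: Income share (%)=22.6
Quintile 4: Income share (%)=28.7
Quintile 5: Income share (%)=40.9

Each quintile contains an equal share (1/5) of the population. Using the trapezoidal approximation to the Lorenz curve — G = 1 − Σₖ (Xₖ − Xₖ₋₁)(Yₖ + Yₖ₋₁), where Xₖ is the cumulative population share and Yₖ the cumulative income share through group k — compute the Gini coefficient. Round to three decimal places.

0.404

Cumulative income shares Yₖ: 0.0180, 0.0780, 0.3040, 0.5910, 1.0000
Σ (Xₖ−Xₖ₋₁)(Yₖ+Yₖ₋₁) = (1/5)(0.0180+0.0000) + (1/5)(0.0780+0.0180) + (1/5)(0.3040+0.0780) + (1/5)(0.5910+0.3040) + (1/5)(1.0000+0.5910)
  = 0.0036 + 0.0192 + 0.0764 + 0.1790 + 0.3182 = 0.5964
G = 1 − 0.5964 = 0.4036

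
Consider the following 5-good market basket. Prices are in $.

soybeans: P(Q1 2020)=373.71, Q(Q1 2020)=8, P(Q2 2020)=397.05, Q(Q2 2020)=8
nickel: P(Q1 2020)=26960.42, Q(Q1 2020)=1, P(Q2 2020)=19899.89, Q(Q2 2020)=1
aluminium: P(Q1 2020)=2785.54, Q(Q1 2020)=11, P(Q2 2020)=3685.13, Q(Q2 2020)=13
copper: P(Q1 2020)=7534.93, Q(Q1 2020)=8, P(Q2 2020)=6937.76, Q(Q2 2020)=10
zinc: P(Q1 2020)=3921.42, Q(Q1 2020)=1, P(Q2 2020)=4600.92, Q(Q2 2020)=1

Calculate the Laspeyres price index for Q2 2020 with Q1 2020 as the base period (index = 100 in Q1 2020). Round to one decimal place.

Laspeyres price index uses base-period quantities as weights.
ΣP(Q2 2020)·Q(Q1 2020) = 397.05×8 + 19899.89×1 + 3685.13×11 + 6937.76×8 + 4600.92×1 = 3176.4 + 19899.89 + 40536.43 + 55502.08 + 4600.92 = 123715.72
ΣP(Q1 2020)·Q(Q1 2020) = 373.71×8 + 26960.42×1 + 2785.54×11 + 7534.93×8 + 3921.42×1 = 2989.68 + 26960.42 + 30640.94 + 60279.44 + 3921.42 = 124791.9
Index = 123715.72 / 124791.9 × 100 = 99.1376

99.1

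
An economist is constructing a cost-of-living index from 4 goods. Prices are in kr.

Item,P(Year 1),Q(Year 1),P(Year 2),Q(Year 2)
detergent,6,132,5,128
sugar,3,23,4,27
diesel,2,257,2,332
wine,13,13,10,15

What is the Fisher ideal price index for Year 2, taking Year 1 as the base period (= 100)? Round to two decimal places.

Laspeyres component (base-period weights):
ΣP(Year 2)Q(Year 1) = 5×132 + 4×23 + 2×257 + 10×13 = 660 + 92 + 514 + 130 = 1396
ΣP(Year 1)Q(Year 1) = 6×132 + 3×23 + 2×257 + 13×13 = 792 + 69 + 514 + 169 = 1544
L = 1396 / 1544 × 100 = 90.4145
Paasche component (current-period weights):
ΣP(Year 2)Q(Year 2) = 5×128 + 4×27 + 2×332 + 10×15 = 640 + 108 + 664 + 150 = 1562
ΣP(Year 1)Q(Year 2) = 6×128 + 3×27 + 2×332 + 13×15 = 768 + 81 + 664 + 195 = 1708
P = 1562 / 1708 × 100 = 91.4520
Fisher = √(L × P) = √(90.4145 × 91.4520) = 90.9318

90.93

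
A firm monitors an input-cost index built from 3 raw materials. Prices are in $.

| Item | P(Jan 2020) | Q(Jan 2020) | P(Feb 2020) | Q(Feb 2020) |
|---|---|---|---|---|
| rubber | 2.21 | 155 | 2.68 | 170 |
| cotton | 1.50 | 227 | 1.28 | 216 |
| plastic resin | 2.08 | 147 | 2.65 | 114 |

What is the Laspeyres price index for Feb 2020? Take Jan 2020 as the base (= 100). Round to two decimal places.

110.79

Laspeyres price index uses base-period quantities as weights.
ΣP(Feb 2020)·Q(Jan 2020) = 2.68×155 + 1.28×227 + 2.65×147 = 415.4 + 290.56 + 389.55 = 1095.51
ΣP(Jan 2020)·Q(Jan 2020) = 2.21×155 + 1.50×227 + 2.08×147 = 342.55 + 340.5 + 305.76 = 988.81
Index = 1095.51 / 988.81 × 100 = 110.7907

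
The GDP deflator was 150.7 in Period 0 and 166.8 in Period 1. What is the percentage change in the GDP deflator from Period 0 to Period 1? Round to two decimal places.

10.68%

Change = (166.8 − 150.7) / 150.7 × 100
       = 16.1 / 150.7 × 100 = 10.6835%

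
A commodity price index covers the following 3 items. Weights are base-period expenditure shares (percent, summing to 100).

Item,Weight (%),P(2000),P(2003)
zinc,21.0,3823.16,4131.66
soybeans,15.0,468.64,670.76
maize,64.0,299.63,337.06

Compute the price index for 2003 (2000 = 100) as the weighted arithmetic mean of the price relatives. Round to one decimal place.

zinc: 21.0 × (4131.66/3823.16) = 21.0 × 1.080692 = 22.6945
soybeans: 15.0 × (670.76/468.64) = 15.0 × 1.431291 = 21.4694
maize: 64.0 × (337.06/299.63) = 64.0 × 1.124921 = 71.9949
Index = Σ wᵢ·(p₁ᵢ/p₀ᵢ) = 22.6945 + 21.4694 + 71.9949 = 116.1588

116.2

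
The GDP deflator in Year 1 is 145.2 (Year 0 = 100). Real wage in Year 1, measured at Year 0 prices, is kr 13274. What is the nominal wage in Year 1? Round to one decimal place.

Nominal = Real × (Index/100) = 13274 × (145.2/100)
        = 13274 × 1.452 = 19273.8480

19273.8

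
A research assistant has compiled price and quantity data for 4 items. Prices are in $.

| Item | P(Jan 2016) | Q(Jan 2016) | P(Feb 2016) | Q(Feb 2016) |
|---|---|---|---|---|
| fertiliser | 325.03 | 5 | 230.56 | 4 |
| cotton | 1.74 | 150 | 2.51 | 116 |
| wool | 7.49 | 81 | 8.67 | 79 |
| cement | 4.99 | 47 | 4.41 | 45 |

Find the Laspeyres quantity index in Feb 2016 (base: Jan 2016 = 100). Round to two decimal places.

Laspeyres quantity index uses base-period prices as weights.
ΣP(Jan 2016)·Q(Feb 2016) = 325.03×4 + 1.74×116 + 7.49×79 + 4.99×45 = 1300.12 + 201.84 + 591.71 + 224.55 = 2318.22
ΣP(Jan 2016)·Q(Jan 2016) = 325.03×5 + 1.74×150 + 7.49×81 + 4.99×47 = 1625.15 + 261 + 606.69 + 234.53 = 2727.37
Index = 2318.22 / 2727.37 × 100 = 84.9984

85.00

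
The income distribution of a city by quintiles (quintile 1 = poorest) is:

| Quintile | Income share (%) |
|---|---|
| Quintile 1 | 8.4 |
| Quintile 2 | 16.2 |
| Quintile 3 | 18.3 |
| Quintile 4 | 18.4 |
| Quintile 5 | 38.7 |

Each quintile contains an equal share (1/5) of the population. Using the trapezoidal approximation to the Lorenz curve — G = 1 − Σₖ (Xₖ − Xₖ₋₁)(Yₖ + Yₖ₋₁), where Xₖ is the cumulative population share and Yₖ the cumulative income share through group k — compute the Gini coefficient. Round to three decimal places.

Cumulative income shares Yₖ: 0.0840, 0.2460, 0.4290, 0.6130, 1.0000
Σ (Xₖ−Xₖ₋₁)(Yₖ+Yₖ₋₁) = (1/5)(0.0840+0.0000) + (1/5)(0.2460+0.0840) + (1/5)(0.4290+0.2460) + (1/5)(0.6130+0.4290) + (1/5)(1.0000+0.6130)
  = 0.0168 + 0.0660 + 0.1350 + 0.2084 + 0.3226 = 0.7488
G = 1 − 0.7488 = 0.2512

0.251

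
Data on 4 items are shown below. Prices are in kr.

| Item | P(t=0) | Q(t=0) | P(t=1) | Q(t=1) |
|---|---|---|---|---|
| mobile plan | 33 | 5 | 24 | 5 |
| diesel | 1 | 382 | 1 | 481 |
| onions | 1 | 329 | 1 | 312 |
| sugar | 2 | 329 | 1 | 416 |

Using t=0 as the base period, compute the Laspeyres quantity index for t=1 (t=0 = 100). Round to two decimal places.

116.69

Laspeyres quantity index uses base-period prices as weights.
ΣP(t=0)·Q(t=1) = 33×5 + 1×481 + 1×312 + 2×416 = 165 + 481 + 312 + 832 = 1790
ΣP(t=0)·Q(t=0) = 33×5 + 1×382 + 1×329 + 2×329 = 165 + 382 + 329 + 658 = 1534
Index = 1790 / 1534 × 100 = 116.6884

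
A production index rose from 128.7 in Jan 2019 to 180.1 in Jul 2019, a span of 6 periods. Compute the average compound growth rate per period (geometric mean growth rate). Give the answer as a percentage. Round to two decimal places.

Growth factor = (180.1/128.7)^(1/6) = (1.399378)^(1/6) = 1.057603
Growth rate = 1.057603 − 1 = 0.057603 = 5.7603%

5.76%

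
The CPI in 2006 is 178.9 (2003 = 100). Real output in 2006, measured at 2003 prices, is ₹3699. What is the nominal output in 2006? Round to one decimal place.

6617.5

Nominal = Real × (Index/100) = 3699 × (178.9/100)
        = 3699 × 1.789 = 6617.5110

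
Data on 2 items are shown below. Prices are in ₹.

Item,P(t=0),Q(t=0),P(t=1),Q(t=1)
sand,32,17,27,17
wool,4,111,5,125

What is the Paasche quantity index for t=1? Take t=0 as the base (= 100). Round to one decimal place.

106.9

Paasche quantity index uses current-period prices as weights.
ΣP(t=1)·Q(t=1) = 27×17 + 5×125 = 459 + 625 = 1084
ΣP(t=1)·Q(t=0) = 27×17 + 5×111 = 459 + 555 = 1014
Index = 1084 / 1014 × 100 = 106.9034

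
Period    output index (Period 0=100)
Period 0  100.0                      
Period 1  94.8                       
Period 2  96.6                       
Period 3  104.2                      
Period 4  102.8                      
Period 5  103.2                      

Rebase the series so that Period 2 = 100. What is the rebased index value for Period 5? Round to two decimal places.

Rebased(Period 5) = 103.2 / 96.6 × 100 = 106.8323

106.83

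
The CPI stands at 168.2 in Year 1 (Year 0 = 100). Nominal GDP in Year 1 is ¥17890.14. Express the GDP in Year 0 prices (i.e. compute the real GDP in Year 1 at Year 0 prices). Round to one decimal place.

Real = Nominal ÷ (Index/100) = 17890.14 ÷ (168.2/100)
     = 17890.14 ÷ 1.682 = 10636.2307

10636.2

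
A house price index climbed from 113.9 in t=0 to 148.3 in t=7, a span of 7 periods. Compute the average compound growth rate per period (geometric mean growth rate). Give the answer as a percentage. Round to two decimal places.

3.84%

Growth factor = (148.3/113.9)^(1/7) = (1.302019)^(1/7) = 1.038422
Growth rate = 1.038422 − 1 = 0.038422 = 3.8422%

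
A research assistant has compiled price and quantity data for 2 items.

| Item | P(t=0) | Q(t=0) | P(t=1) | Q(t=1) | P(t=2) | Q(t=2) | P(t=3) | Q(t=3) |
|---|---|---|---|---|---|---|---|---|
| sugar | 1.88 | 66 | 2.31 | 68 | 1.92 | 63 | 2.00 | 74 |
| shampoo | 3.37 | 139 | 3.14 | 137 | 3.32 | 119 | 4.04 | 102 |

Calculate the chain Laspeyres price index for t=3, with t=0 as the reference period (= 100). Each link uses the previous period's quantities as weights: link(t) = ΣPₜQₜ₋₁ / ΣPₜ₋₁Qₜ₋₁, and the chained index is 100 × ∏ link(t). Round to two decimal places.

Link t=0→t=1:
ΣP(t=1)Q(t=0) = 2.31×66 + 3.14×139 = 152.46 + 436.46 = 588.92
ΣP(t=0)Q(t=0) = 1.88×66 + 3.37×139 = 124.08 + 468.43 = 592.51
link = 588.92/592.51 = 0.993941
Link t=1→t=2:
ΣP(t=2)Q(t=1) = 1.92×68 + 3.32×137 = 130.56 + 454.84 = 585.4
ΣP(t=1)Q(t=1) = 2.31×68 + 3.14×137 = 157.08 + 430.18 = 587.26
link = 585.4/587.26 = 0.996833
Link t=2→t=3:
ΣP(t=3)Q(t=2) = 2.00×63 + 4.04×119 = 126 + 480.76 = 606.76
ΣP(t=2)Q(t=2) = 1.92×63 + 3.32×119 = 120.96 + 395.08 = 516.04
link = 606.76/516.04 = 1.175800
Chained index = 100 × 0.993941 × 0.996833 × 1.175800 = 116.4975

116.50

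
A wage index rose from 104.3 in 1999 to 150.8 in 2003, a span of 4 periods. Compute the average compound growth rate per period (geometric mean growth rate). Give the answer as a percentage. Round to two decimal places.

9.66%

Growth factor = (150.8/104.3)^(1/4) = (1.445829)^(1/4) = 1.096552
Growth rate = 1.096552 − 1 = 0.096552 = 9.6552%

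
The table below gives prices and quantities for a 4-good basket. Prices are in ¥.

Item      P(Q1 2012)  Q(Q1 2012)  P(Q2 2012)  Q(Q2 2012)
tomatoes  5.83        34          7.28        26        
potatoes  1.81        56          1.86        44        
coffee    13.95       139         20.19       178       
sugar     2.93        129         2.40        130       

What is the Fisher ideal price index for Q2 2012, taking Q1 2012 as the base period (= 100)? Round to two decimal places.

133.73

Laspeyres component (base-period weights):
ΣP(Q2 2012)Q(Q1 2012) = 7.28×34 + 1.86×56 + 20.19×139 + 2.40×129 = 247.52 + 104.16 + 2806.41 + 309.6 = 3467.69
ΣP(Q1 2012)Q(Q1 2012) = 5.83×34 + 1.81×56 + 13.95×139 + 2.93×129 = 198.22 + 101.36 + 1939.05 + 377.97 = 2616.6
L = 3467.69 / 2616.6 × 100 = 132.5266
Paasche component (current-period weights):
ΣP(Q2 2012)Q(Q2 2012) = 7.28×26 + 1.86×44 + 20.19×178 + 2.40×130 = 189.28 + 81.84 + 3593.82 + 312 = 4176.94
ΣP(Q1 2012)Q(Q2 2012) = 5.83×26 + 1.81×44 + 13.95×178 + 2.93×130 = 151.58 + 79.64 + 2483.1 + 380.9 = 3095.22
P = 4176.94 / 3095.22 × 100 = 134.9481
Fisher = √(L × P) = √(132.5266 × 134.9481) = 133.7318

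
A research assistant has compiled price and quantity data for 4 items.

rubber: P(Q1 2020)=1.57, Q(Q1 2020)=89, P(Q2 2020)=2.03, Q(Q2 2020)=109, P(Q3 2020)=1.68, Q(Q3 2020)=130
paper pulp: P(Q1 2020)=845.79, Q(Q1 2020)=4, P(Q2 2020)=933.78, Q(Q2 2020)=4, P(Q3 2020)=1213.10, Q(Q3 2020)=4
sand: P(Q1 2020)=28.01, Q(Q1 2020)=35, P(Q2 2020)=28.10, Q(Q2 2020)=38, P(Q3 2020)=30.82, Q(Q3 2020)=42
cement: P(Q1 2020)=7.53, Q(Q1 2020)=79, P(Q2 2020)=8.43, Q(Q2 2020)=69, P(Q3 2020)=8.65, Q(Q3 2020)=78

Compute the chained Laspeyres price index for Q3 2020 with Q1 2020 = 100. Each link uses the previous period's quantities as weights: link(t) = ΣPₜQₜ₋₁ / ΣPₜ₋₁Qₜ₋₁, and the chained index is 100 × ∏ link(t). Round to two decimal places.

132.49

Link Q1 2020→Q2 2020:
ΣP(Q2 2020)Q(Q1 2020) = 2.03×89 + 933.78×4 + 28.10×35 + 8.43×79 = 180.67 + 3735.12 + 983.5 + 665.97 = 5565.26
ΣP(Q1 2020)Q(Q1 2020) = 1.57×89 + 845.79×4 + 28.01×35 + 7.53×79 = 139.73 + 3383.16 + 980.35 + 594.87 = 5098.11
link = 5565.26/5098.11 = 1.091632
Link Q2 2020→Q3 2020:
ΣP(Q3 2020)Q(Q2 2020) = 1.68×109 + 1213.10×4 + 30.82×38 + 8.65×69 = 183.12 + 4852.4 + 1171.16 + 596.85 = 6803.53
ΣP(Q2 2020)Q(Q2 2020) = 2.03×109 + 933.78×4 + 28.10×38 + 8.43×69 = 221.27 + 3735.12 + 1067.8 + 581.67 = 5605.86
link = 6803.53/5605.86 = 1.213646
Chained index = 100 × 1.091632 × 1.213646 = 132.4855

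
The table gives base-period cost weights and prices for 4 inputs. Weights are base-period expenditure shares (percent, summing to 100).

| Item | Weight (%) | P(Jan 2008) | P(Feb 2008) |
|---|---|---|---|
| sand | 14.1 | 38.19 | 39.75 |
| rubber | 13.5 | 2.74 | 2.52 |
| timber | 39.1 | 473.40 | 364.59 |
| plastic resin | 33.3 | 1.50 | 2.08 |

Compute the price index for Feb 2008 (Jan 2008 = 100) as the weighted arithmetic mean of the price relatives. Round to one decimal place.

103.4

sand: 14.1 × (39.75/38.19) = 14.1 × 1.040848 = 14.6760
rubber: 13.5 × (2.52/2.74) = 13.5 × 0.919708 = 12.4161
timber: 39.1 × (364.59/473.40) = 39.1 × 0.770152 = 30.1129
plastic resin: 33.3 × (2.08/1.50) = 33.3 × 1.386667 = 46.1760
Index = Σ wᵢ·(p₁ᵢ/p₀ᵢ) = 14.6760 + 12.4161 + 30.1129 + 46.1760 = 103.3810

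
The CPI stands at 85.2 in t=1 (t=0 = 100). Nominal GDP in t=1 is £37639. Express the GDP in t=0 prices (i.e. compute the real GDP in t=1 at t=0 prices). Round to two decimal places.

44177.23

Real = Nominal ÷ (Index/100) = 37639 ÷ (85.2/100)
     = 37639 ÷ 0.852 = 44177.2300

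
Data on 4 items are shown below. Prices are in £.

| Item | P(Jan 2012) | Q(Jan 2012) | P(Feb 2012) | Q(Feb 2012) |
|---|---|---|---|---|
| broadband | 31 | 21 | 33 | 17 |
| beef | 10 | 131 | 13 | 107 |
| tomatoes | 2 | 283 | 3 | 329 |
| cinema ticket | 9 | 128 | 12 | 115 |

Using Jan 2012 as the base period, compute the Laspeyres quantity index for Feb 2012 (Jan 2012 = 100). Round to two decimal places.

89.43

Laspeyres quantity index uses base-period prices as weights.
ΣP(Jan 2012)·Q(Feb 2012) = 31×17 + 10×107 + 2×329 + 9×115 = 527 + 1070 + 658 + 1035 = 3290
ΣP(Jan 2012)·Q(Jan 2012) = 31×21 + 10×131 + 2×283 + 9×128 = 651 + 1310 + 566 + 1152 = 3679
Index = 3290 / 3679 × 100 = 89.4265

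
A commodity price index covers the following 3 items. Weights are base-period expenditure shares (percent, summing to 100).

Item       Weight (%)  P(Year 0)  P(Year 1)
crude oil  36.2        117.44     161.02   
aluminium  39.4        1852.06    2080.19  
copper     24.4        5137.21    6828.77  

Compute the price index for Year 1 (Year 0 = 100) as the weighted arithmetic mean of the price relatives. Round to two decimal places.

crude oil: 36.2 × (161.02/117.44) = 36.2 × 1.371083 = 49.6332
aluminium: 39.4 × (2080.19/1852.06) = 39.4 × 1.123176 = 44.2531
copper: 24.4 × (6828.77/5137.21) = 24.4 × 1.329276 = 32.4343
Index = Σ wᵢ·(p₁ᵢ/p₀ᵢ) = 49.6332 + 44.2531 + 32.4343 = 126.3207

126.32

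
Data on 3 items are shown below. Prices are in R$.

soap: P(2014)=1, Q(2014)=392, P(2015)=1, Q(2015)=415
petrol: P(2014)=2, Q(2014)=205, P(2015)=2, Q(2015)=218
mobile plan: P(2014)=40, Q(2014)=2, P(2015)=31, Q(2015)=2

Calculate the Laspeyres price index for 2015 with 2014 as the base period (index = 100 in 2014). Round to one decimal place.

98.0

Laspeyres price index uses base-period quantities as weights.
ΣP(2015)·Q(2014) = 1×392 + 2×205 + 31×2 = 392 + 410 + 62 = 864
ΣP(2014)·Q(2014) = 1×392 + 2×205 + 40×2 = 392 + 410 + 80 = 882
Index = 864 / 882 × 100 = 97.9592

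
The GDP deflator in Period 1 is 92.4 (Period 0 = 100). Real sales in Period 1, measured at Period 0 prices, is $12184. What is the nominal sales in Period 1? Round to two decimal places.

11258.02

Nominal = Real × (Index/100) = 12184 × (92.4/100)
        = 12184 × 0.924 = 11258.0160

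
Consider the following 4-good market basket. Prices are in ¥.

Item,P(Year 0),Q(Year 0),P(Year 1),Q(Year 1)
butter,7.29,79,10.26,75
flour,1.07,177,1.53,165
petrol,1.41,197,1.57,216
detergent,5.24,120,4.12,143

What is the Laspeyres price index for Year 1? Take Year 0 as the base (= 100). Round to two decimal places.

112.75

Laspeyres price index uses base-period quantities as weights.
ΣP(Year 1)·Q(Year 0) = 10.26×79 + 1.53×177 + 1.57×197 + 4.12×120 = 810.54 + 270.81 + 309.29 + 494.4 = 1885.04
ΣP(Year 0)·Q(Year 0) = 7.29×79 + 1.07×177 + 1.41×197 + 5.24×120 = 575.91 + 189.39 + 277.77 + 628.8 = 1671.87
Index = 1885.04 / 1671.87 × 100 = 112.7504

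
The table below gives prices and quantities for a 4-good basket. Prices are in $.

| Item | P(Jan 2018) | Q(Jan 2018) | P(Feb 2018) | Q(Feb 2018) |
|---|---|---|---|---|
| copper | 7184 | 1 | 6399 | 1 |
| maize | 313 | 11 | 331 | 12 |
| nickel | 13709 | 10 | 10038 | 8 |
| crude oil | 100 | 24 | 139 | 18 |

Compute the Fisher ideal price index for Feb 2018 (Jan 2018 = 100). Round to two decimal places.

Laspeyres component (base-period weights):
ΣP(Feb 2018)Q(Jan 2018) = 6399×1 + 331×11 + 10038×10 + 139×24 = 6399 + 3641 + 100380 + 3336 = 113756
ΣP(Jan 2018)Q(Jan 2018) = 7184×1 + 313×11 + 13709×10 + 100×24 = 7184 + 3443 + 137090 + 2400 = 150117
L = 113756 / 150117 × 100 = 75.7782
Paasche component (current-period weights):
ΣP(Feb 2018)Q(Feb 2018) = 6399×1 + 331×12 + 10038×8 + 139×18 = 6399 + 3972 + 80304 + 2502 = 93177
ΣP(Jan 2018)Q(Feb 2018) = 7184×1 + 313×12 + 13709×8 + 100×18 = 7184 + 3756 + 109672 + 1800 = 122412
P = 93177 / 122412 × 100 = 76.1175
Fisher = √(L × P) = √(75.7782 × 76.1175) = 75.9477

75.95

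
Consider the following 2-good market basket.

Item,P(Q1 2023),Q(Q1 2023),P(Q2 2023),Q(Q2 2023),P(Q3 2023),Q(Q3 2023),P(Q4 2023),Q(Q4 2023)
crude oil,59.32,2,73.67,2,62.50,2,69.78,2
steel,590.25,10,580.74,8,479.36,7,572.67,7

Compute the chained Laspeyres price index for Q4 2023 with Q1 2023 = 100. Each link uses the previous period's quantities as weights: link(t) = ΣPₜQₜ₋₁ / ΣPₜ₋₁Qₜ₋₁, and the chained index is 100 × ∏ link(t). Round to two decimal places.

97.38

Link Q1 2023→Q2 2023:
ΣP(Q2 2023)Q(Q1 2023) = 73.67×2 + 580.74×10 = 147.34 + 5807.4 = 5954.74
ΣP(Q1 2023)Q(Q1 2023) = 59.32×2 + 590.25×10 = 118.64 + 5902.5 = 6021.14
link = 5954.74/6021.14 = 0.988972
Link Q2 2023→Q3 2023:
ΣP(Q3 2023)Q(Q2 2023) = 62.50×2 + 479.36×8 = 125 + 3834.88 = 3959.88
ΣP(Q2 2023)Q(Q2 2023) = 73.67×2 + 580.74×8 = 147.34 + 4645.92 = 4793.26
link = 3959.88/4793.26 = 0.826135
Link Q3 2023→Q4 2023:
ΣP(Q4 2023)Q(Q3 2023) = 69.78×2 + 572.67×7 = 139.56 + 4008.69 = 4148.25
ΣP(Q3 2023)Q(Q3 2023) = 62.50×2 + 479.36×7 = 125 + 3355.52 = 3480.52
link = 4148.25/3480.52 = 1.191848
Chained index = 100 × 0.988972 × 0.826135 × 1.191848 = 97.3769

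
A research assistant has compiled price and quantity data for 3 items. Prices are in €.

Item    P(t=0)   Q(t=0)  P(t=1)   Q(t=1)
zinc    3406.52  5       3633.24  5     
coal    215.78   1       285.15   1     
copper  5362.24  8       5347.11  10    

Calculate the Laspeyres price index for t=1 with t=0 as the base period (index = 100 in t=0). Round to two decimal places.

101.80

Laspeyres price index uses base-period quantities as weights.
ΣP(t=1)·Q(t=0) = 3633.24×5 + 285.15×1 + 5347.11×8 = 18166.2 + 285.15 + 42776.88 = 61228.23
ΣP(t=0)·Q(t=0) = 3406.52×5 + 215.78×1 + 5362.24×8 = 17032.6 + 215.78 + 42897.92 = 60146.3
Index = 61228.23 / 60146.3 × 100 = 101.7988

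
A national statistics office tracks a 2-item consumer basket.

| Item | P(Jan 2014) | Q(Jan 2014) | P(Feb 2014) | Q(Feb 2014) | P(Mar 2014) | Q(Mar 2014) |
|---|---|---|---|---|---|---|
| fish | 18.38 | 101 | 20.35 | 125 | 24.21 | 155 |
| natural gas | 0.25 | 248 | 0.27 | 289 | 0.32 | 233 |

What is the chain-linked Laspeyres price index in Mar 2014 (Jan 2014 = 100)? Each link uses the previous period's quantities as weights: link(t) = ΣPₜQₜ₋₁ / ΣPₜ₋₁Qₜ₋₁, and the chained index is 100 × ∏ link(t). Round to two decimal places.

131.60

Link Jan 2014→Feb 2014:
ΣP(Feb 2014)Q(Jan 2014) = 20.35×101 + 0.27×248 = 2055.35 + 66.96 = 2122.31
ΣP(Jan 2014)Q(Jan 2014) = 18.38×101 + 0.25×248 = 1856.38 + 62 = 1918.38
link = 2122.31/1918.38 = 1.106303
Link Feb 2014→Mar 2014:
ΣP(Mar 2014)Q(Feb 2014) = 24.21×125 + 0.32×289 = 3026.25 + 92.48 = 3118.73
ΣP(Feb 2014)Q(Feb 2014) = 20.35×125 + 0.27×289 = 2543.75 + 78.03 = 2621.78
link = 3118.73/2621.78 = 1.189547
Chained index = 100 × 1.106303 × 1.189547 = 131.5999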